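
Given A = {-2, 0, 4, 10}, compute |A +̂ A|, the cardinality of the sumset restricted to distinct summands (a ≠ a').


Restricted sumset: A +̂ A = {a + a' : a ∈ A, a' ∈ A, a ≠ a'}.
Equivalently, take A + A and drop any sum 2a that is achievable ONLY as a + a for a ∈ A (i.e. sums representable only with equal summands).
Enumerate pairs (a, a') with a < a' (symmetric, so each unordered pair gives one sum; this covers all a ≠ a'):
  -2 + 0 = -2
  -2 + 4 = 2
  -2 + 10 = 8
  0 + 4 = 4
  0 + 10 = 10
  4 + 10 = 14
Collected distinct sums: {-2, 2, 4, 8, 10, 14}
|A +̂ A| = 6
(Reference bound: |A +̂ A| ≥ 2|A| - 3 for |A| ≥ 2, with |A| = 4 giving ≥ 5.)

|A +̂ A| = 6


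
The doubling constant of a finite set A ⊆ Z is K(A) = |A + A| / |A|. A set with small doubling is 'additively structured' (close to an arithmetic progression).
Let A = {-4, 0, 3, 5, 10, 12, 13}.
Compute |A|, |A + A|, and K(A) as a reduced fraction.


|A| = 7.
Compute A + A by enumerating all 49 pairs.
A + A = {-8, -4, -1, 0, 1, 3, 5, 6, 8, 9, 10, 12, 13, 15, 16, 17, 18, 20, 22, 23, 24, 25, 26}, so |A + A| = 23.
K = |A + A| / |A| = 23/7 (already in lowest terms) ≈ 3.2857.
Reference: AP of size 7 gives K = 13/7 ≈ 1.8571; a fully generic set of size 7 gives K ≈ 4.0000.

|A| = 7, |A + A| = 23, K = 23/7.


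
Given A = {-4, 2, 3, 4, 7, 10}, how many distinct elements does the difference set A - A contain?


A - A = {a - a' : a, a' ∈ A}; |A| = 6.
Bounds: 2|A|-1 ≤ |A - A| ≤ |A|² - |A| + 1, i.e. 11 ≤ |A - A| ≤ 31.
Note: 0 ∈ A - A always (from a - a). The set is symmetric: if d ∈ A - A then -d ∈ A - A.
Enumerate nonzero differences d = a - a' with a > a' (then include -d):
Positive differences: {1, 2, 3, 4, 5, 6, 7, 8, 11, 14}
Full difference set: {0} ∪ (positive diffs) ∪ (negative diffs).
|A - A| = 1 + 2·10 = 21 (matches direct enumeration: 21).

|A - A| = 21


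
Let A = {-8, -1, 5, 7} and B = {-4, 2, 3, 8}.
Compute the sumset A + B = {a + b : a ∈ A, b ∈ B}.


A + B = {a + b : a ∈ A, b ∈ B}.
Enumerate all |A|·|B| = 4·4 = 16 pairs (a, b) and collect distinct sums.
a = -8: -8+-4=-12, -8+2=-6, -8+3=-5, -8+8=0
a = -1: -1+-4=-5, -1+2=1, -1+3=2, -1+8=7
a = 5: 5+-4=1, 5+2=7, 5+3=8, 5+8=13
a = 7: 7+-4=3, 7+2=9, 7+3=10, 7+8=15
Collecting distinct sums: A + B = {-12, -6, -5, 0, 1, 2, 3, 7, 8, 9, 10, 13, 15}
|A + B| = 13

A + B = {-12, -6, -5, 0, 1, 2, 3, 7, 8, 9, 10, 13, 15}


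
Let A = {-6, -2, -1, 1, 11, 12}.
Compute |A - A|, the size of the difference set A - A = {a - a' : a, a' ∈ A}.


A - A = {a - a' : a, a' ∈ A}; |A| = 6.
Bounds: 2|A|-1 ≤ |A - A| ≤ |A|² - |A| + 1, i.e. 11 ≤ |A - A| ≤ 31.
Note: 0 ∈ A - A always (from a - a). The set is symmetric: if d ∈ A - A then -d ∈ A - A.
Enumerate nonzero differences d = a - a' with a > a' (then include -d):
Positive differences: {1, 2, 3, 4, 5, 7, 10, 11, 12, 13, 14, 17, 18}
Full difference set: {0} ∪ (positive diffs) ∪ (negative diffs).
|A - A| = 1 + 2·13 = 27 (matches direct enumeration: 27).

|A - A| = 27


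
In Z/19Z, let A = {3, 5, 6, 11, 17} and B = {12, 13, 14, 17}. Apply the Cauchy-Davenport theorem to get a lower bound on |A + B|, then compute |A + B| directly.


Cauchy-Davenport: |A + B| ≥ min(p, |A| + |B| - 1) for A, B nonempty in Z/pZ.
|A| = 5, |B| = 4, p = 19.
CD lower bound = min(19, 5 + 4 - 1) = min(19, 8) = 8.
Compute A + B mod 19 directly:
a = 3: 3+12=15, 3+13=16, 3+14=17, 3+17=1
a = 5: 5+12=17, 5+13=18, 5+14=0, 5+17=3
a = 6: 6+12=18, 6+13=0, 6+14=1, 6+17=4
a = 11: 11+12=4, 11+13=5, 11+14=6, 11+17=9
a = 17: 17+12=10, 17+13=11, 17+14=12, 17+17=15
A + B = {0, 1, 3, 4, 5, 6, 9, 10, 11, 12, 15, 16, 17, 18}, so |A + B| = 14.
Verify: 14 ≥ 8? Yes ✓.

CD lower bound = 8, actual |A + B| = 14.


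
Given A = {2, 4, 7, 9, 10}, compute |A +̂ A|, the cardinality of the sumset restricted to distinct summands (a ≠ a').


Restricted sumset: A +̂ A = {a + a' : a ∈ A, a' ∈ A, a ≠ a'}.
Equivalently, take A + A and drop any sum 2a that is achievable ONLY as a + a for a ∈ A (i.e. sums representable only with equal summands).
Enumerate pairs (a, a') with a < a' (symmetric, so each unordered pair gives one sum; this covers all a ≠ a'):
  2 + 4 = 6
  2 + 7 = 9
  2 + 9 = 11
  2 + 10 = 12
  4 + 7 = 11
  4 + 9 = 13
  4 + 10 = 14
  7 + 9 = 16
  7 + 10 = 17
  9 + 10 = 19
Collected distinct sums: {6, 9, 11, 12, 13, 14, 16, 17, 19}
|A +̂ A| = 9
(Reference bound: |A +̂ A| ≥ 2|A| - 3 for |A| ≥ 2, with |A| = 5 giving ≥ 7.)

|A +̂ A| = 9


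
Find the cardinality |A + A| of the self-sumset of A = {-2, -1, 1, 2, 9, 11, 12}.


A + A = {a + a' : a, a' ∈ A}; |A| = 7.
General bounds: 2|A| - 1 ≤ |A + A| ≤ |A|(|A|+1)/2, i.e. 13 ≤ |A + A| ≤ 28.
Lower bound 2|A|-1 is attained iff A is an arithmetic progression.
Enumerate sums a + a' for a ≤ a' (symmetric, so this suffices):
a = -2: -2+-2=-4, -2+-1=-3, -2+1=-1, -2+2=0, -2+9=7, -2+11=9, -2+12=10
a = -1: -1+-1=-2, -1+1=0, -1+2=1, -1+9=8, -1+11=10, -1+12=11
a = 1: 1+1=2, 1+2=3, 1+9=10, 1+11=12, 1+12=13
a = 2: 2+2=4, 2+9=11, 2+11=13, 2+12=14
a = 9: 9+9=18, 9+11=20, 9+12=21
a = 11: 11+11=22, 11+12=23
a = 12: 12+12=24
Distinct sums: {-4, -3, -2, -1, 0, 1, 2, 3, 4, 7, 8, 9, 10, 11, 12, 13, 14, 18, 20, 21, 22, 23, 24}
|A + A| = 23

|A + A| = 23


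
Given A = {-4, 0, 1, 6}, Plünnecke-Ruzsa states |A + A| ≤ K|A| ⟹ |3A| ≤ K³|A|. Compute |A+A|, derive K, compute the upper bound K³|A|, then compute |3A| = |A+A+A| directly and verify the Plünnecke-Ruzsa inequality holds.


|A| = 4.
Step 1: Compute A + A by enumerating all 16 pairs.
A + A = {-8, -4, -3, 0, 1, 2, 6, 7, 12}, so |A + A| = 9.
Step 2: Doubling constant K = |A + A|/|A| = 9/4 = 9/4 ≈ 2.2500.
Step 3: Plünnecke-Ruzsa gives |3A| ≤ K³·|A| = (2.2500)³ · 4 ≈ 45.5625.
Step 4: Compute 3A = A + A + A directly by enumerating all triples (a,b,c) ∈ A³; |3A| = 16.
Step 5: Check 16 ≤ 45.5625? Yes ✓.

K = 9/4, Plünnecke-Ruzsa bound K³|A| ≈ 45.5625, |3A| = 16, inequality holds.


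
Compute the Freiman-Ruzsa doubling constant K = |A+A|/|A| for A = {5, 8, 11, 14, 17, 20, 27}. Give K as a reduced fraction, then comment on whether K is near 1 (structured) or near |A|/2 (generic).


|A| = 7.
Compute A + A by enumerating all 49 pairs.
A + A = {10, 13, 16, 19, 22, 25, 28, 31, 32, 34, 35, 37, 38, 40, 41, 44, 47, 54}, so |A + A| = 18.
K = |A + A| / |A| = 18/7 (already in lowest terms) ≈ 2.5714.
Reference: AP of size 7 gives K = 13/7 ≈ 1.8571; a fully generic set of size 7 gives K ≈ 4.0000.

|A| = 7, |A + A| = 18, K = 18/7.


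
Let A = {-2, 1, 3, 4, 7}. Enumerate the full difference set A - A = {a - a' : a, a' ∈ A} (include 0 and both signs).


A - A = {a - a' : a, a' ∈ A}.
Compute a - a' for each ordered pair (a, a'):
a = -2: -2--2=0, -2-1=-3, -2-3=-5, -2-4=-6, -2-7=-9
a = 1: 1--2=3, 1-1=0, 1-3=-2, 1-4=-3, 1-7=-6
a = 3: 3--2=5, 3-1=2, 3-3=0, 3-4=-1, 3-7=-4
a = 4: 4--2=6, 4-1=3, 4-3=1, 4-4=0, 4-7=-3
a = 7: 7--2=9, 7-1=6, 7-3=4, 7-4=3, 7-7=0
Collecting distinct values (and noting 0 appears from a-a):
A - A = {-9, -6, -5, -4, -3, -2, -1, 0, 1, 2, 3, 4, 5, 6, 9}
|A - A| = 15

A - A = {-9, -6, -5, -4, -3, -2, -1, 0, 1, 2, 3, 4, 5, 6, 9}


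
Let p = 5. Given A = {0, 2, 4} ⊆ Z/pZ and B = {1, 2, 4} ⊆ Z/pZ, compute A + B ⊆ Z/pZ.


Work in Z/5Z: reduce every sum a + b modulo 5.
Enumerate all 9 pairs:
a = 0: 0+1=1, 0+2=2, 0+4=4
a = 2: 2+1=3, 2+2=4, 2+4=1
a = 4: 4+1=0, 4+2=1, 4+4=3
Distinct residues collected: {0, 1, 2, 3, 4}
|A + B| = 5 (out of 5 total residues).

A + B = {0, 1, 2, 3, 4}


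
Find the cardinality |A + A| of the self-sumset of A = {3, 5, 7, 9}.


A + A = {a + a' : a, a' ∈ A}; |A| = 4.
General bounds: 2|A| - 1 ≤ |A + A| ≤ |A|(|A|+1)/2, i.e. 7 ≤ |A + A| ≤ 10.
Lower bound 2|A|-1 is attained iff A is an arithmetic progression.
Enumerate sums a + a' for a ≤ a' (symmetric, so this suffices):
a = 3: 3+3=6, 3+5=8, 3+7=10, 3+9=12
a = 5: 5+5=10, 5+7=12, 5+9=14
a = 7: 7+7=14, 7+9=16
a = 9: 9+9=18
Distinct sums: {6, 8, 10, 12, 14, 16, 18}
|A + A| = 7

|A + A| = 7


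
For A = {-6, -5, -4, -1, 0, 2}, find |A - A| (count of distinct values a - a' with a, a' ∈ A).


A - A = {a - a' : a, a' ∈ A}; |A| = 6.
Bounds: 2|A|-1 ≤ |A - A| ≤ |A|² - |A| + 1, i.e. 11 ≤ |A - A| ≤ 31.
Note: 0 ∈ A - A always (from a - a). The set is symmetric: if d ∈ A - A then -d ∈ A - A.
Enumerate nonzero differences d = a - a' with a > a' (then include -d):
Positive differences: {1, 2, 3, 4, 5, 6, 7, 8}
Full difference set: {0} ∪ (positive diffs) ∪ (negative diffs).
|A - A| = 1 + 2·8 = 17 (matches direct enumeration: 17).

|A - A| = 17


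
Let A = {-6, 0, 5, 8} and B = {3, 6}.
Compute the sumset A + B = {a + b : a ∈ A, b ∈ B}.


A + B = {a + b : a ∈ A, b ∈ B}.
Enumerate all |A|·|B| = 4·2 = 8 pairs (a, b) and collect distinct sums.
a = -6: -6+3=-3, -6+6=0
a = 0: 0+3=3, 0+6=6
a = 5: 5+3=8, 5+6=11
a = 8: 8+3=11, 8+6=14
Collecting distinct sums: A + B = {-3, 0, 3, 6, 8, 11, 14}
|A + B| = 7

A + B = {-3, 0, 3, 6, 8, 11, 14}


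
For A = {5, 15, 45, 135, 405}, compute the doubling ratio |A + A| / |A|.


|A| = 5.
Compute A + A by enumerating all 25 pairs.
A + A = {10, 20, 30, 50, 60, 90, 140, 150, 180, 270, 410, 420, 450, 540, 810}, so |A + A| = 15.
K = |A + A| / |A| = 15/5 = 3/1 ≈ 3.0000.
Reference: AP of size 5 gives K = 9/5 ≈ 1.8000; a fully generic set of size 5 gives K ≈ 3.0000.

|A| = 5, |A + A| = 15, K = 15/5 = 3/1.


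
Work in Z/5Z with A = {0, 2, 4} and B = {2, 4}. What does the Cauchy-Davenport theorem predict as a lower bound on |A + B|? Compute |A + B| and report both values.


Cauchy-Davenport: |A + B| ≥ min(p, |A| + |B| - 1) for A, B nonempty in Z/pZ.
|A| = 3, |B| = 2, p = 5.
CD lower bound = min(5, 3 + 2 - 1) = min(5, 4) = 4.
Compute A + B mod 5 directly:
a = 0: 0+2=2, 0+4=4
a = 2: 2+2=4, 2+4=1
a = 4: 4+2=1, 4+4=3
A + B = {1, 2, 3, 4}, so |A + B| = 4.
Verify: 4 ≥ 4? Yes ✓.

CD lower bound = 4, actual |A + B| = 4.


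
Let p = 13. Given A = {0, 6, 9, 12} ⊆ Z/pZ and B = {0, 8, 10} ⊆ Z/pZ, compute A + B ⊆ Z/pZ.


Work in Z/13Z: reduce every sum a + b modulo 13.
Enumerate all 12 pairs:
a = 0: 0+0=0, 0+8=8, 0+10=10
a = 6: 6+0=6, 6+8=1, 6+10=3
a = 9: 9+0=9, 9+8=4, 9+10=6
a = 12: 12+0=12, 12+8=7, 12+10=9
Distinct residues collected: {0, 1, 3, 4, 6, 7, 8, 9, 10, 12}
|A + B| = 10 (out of 13 total residues).

A + B = {0, 1, 3, 4, 6, 7, 8, 9, 10, 12}


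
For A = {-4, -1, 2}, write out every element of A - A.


A - A = {a - a' : a, a' ∈ A}.
Compute a - a' for each ordered pair (a, a'):
a = -4: -4--4=0, -4--1=-3, -4-2=-6
a = -1: -1--4=3, -1--1=0, -1-2=-3
a = 2: 2--4=6, 2--1=3, 2-2=0
Collecting distinct values (and noting 0 appears from a-a):
A - A = {-6, -3, 0, 3, 6}
|A - A| = 5

A - A = {-6, -3, 0, 3, 6}


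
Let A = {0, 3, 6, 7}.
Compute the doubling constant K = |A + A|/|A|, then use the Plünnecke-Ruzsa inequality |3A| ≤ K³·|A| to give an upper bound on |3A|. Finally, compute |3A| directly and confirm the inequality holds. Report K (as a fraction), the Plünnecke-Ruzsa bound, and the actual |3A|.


|A| = 4.
Step 1: Compute A + A by enumerating all 16 pairs.
A + A = {0, 3, 6, 7, 9, 10, 12, 13, 14}, so |A + A| = 9.
Step 2: Doubling constant K = |A + A|/|A| = 9/4 = 9/4 ≈ 2.2500.
Step 3: Plünnecke-Ruzsa gives |3A| ≤ K³·|A| = (2.2500)³ · 4 ≈ 45.5625.
Step 4: Compute 3A = A + A + A directly by enumerating all triples (a,b,c) ∈ A³; |3A| = 16.
Step 5: Check 16 ≤ 45.5625? Yes ✓.

K = 9/4, Plünnecke-Ruzsa bound K³|A| ≈ 45.5625, |3A| = 16, inequality holds.


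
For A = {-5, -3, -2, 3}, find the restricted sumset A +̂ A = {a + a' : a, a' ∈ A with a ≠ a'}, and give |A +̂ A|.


Restricted sumset: A +̂ A = {a + a' : a ∈ A, a' ∈ A, a ≠ a'}.
Equivalently, take A + A and drop any sum 2a that is achievable ONLY as a + a for a ∈ A (i.e. sums representable only with equal summands).
Enumerate pairs (a, a') with a < a' (symmetric, so each unordered pair gives one sum; this covers all a ≠ a'):
  -5 + -3 = -8
  -5 + -2 = -7
  -5 + 3 = -2
  -3 + -2 = -5
  -3 + 3 = 0
  -2 + 3 = 1
Collected distinct sums: {-8, -7, -5, -2, 0, 1}
|A +̂ A| = 6
(Reference bound: |A +̂ A| ≥ 2|A| - 3 for |A| ≥ 2, with |A| = 4 giving ≥ 5.)

|A +̂ A| = 6


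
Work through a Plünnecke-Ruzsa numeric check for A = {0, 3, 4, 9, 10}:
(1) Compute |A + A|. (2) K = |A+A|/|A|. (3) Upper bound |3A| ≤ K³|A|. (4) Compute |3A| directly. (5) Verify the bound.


|A| = 5.
Step 1: Compute A + A by enumerating all 25 pairs.
A + A = {0, 3, 4, 6, 7, 8, 9, 10, 12, 13, 14, 18, 19, 20}, so |A + A| = 14.
Step 2: Doubling constant K = |A + A|/|A| = 14/5 = 14/5 ≈ 2.8000.
Step 3: Plünnecke-Ruzsa gives |3A| ≤ K³·|A| = (2.8000)³ · 5 ≈ 109.7600.
Step 4: Compute 3A = A + A + A directly by enumerating all triples (a,b,c) ∈ A³; |3A| = 26.
Step 5: Check 26 ≤ 109.7600? Yes ✓.

K = 14/5, Plünnecke-Ruzsa bound K³|A| ≈ 109.7600, |3A| = 26, inequality holds.


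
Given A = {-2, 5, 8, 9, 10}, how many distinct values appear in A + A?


A + A = {a + a' : a, a' ∈ A}; |A| = 5.
General bounds: 2|A| - 1 ≤ |A + A| ≤ |A|(|A|+1)/2, i.e. 9 ≤ |A + A| ≤ 15.
Lower bound 2|A|-1 is attained iff A is an arithmetic progression.
Enumerate sums a + a' for a ≤ a' (symmetric, so this suffices):
a = -2: -2+-2=-4, -2+5=3, -2+8=6, -2+9=7, -2+10=8
a = 5: 5+5=10, 5+8=13, 5+9=14, 5+10=15
a = 8: 8+8=16, 8+9=17, 8+10=18
a = 9: 9+9=18, 9+10=19
a = 10: 10+10=20
Distinct sums: {-4, 3, 6, 7, 8, 10, 13, 14, 15, 16, 17, 18, 19, 20}
|A + A| = 14

|A + A| = 14


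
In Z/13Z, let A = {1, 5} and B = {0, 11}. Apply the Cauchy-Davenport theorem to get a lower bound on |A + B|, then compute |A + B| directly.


Cauchy-Davenport: |A + B| ≥ min(p, |A| + |B| - 1) for A, B nonempty in Z/pZ.
|A| = 2, |B| = 2, p = 13.
CD lower bound = min(13, 2 + 2 - 1) = min(13, 3) = 3.
Compute A + B mod 13 directly:
a = 1: 1+0=1, 1+11=12
a = 5: 5+0=5, 5+11=3
A + B = {1, 3, 5, 12}, so |A + B| = 4.
Verify: 4 ≥ 3? Yes ✓.

CD lower bound = 3, actual |A + B| = 4.


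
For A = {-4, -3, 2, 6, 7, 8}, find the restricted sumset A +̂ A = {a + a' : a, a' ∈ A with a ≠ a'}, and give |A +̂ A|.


Restricted sumset: A +̂ A = {a + a' : a ∈ A, a' ∈ A, a ≠ a'}.
Equivalently, take A + A and drop any sum 2a that is achievable ONLY as a + a for a ∈ A (i.e. sums representable only with equal summands).
Enumerate pairs (a, a') with a < a' (symmetric, so each unordered pair gives one sum; this covers all a ≠ a'):
  -4 + -3 = -7
  -4 + 2 = -2
  -4 + 6 = 2
  -4 + 7 = 3
  -4 + 8 = 4
  -3 + 2 = -1
  -3 + 6 = 3
  -3 + 7 = 4
  -3 + 8 = 5
  2 + 6 = 8
  2 + 7 = 9
  2 + 8 = 10
  6 + 7 = 13
  6 + 8 = 14
  7 + 8 = 15
Collected distinct sums: {-7, -2, -1, 2, 3, 4, 5, 8, 9, 10, 13, 14, 15}
|A +̂ A| = 13
(Reference bound: |A +̂ A| ≥ 2|A| - 3 for |A| ≥ 2, with |A| = 6 giving ≥ 9.)

|A +̂ A| = 13


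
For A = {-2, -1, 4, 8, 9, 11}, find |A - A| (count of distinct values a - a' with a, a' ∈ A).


A - A = {a - a' : a, a' ∈ A}; |A| = 6.
Bounds: 2|A|-1 ≤ |A - A| ≤ |A|² - |A| + 1, i.e. 11 ≤ |A - A| ≤ 31.
Note: 0 ∈ A - A always (from a - a). The set is symmetric: if d ∈ A - A then -d ∈ A - A.
Enumerate nonzero differences d = a - a' with a > a' (then include -d):
Positive differences: {1, 2, 3, 4, 5, 6, 7, 9, 10, 11, 12, 13}
Full difference set: {0} ∪ (positive diffs) ∪ (negative diffs).
|A - A| = 1 + 2·12 = 25 (matches direct enumeration: 25).

|A - A| = 25


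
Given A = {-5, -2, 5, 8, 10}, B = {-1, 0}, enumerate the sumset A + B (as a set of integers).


A + B = {a + b : a ∈ A, b ∈ B}.
Enumerate all |A|·|B| = 5·2 = 10 pairs (a, b) and collect distinct sums.
a = -5: -5+-1=-6, -5+0=-5
a = -2: -2+-1=-3, -2+0=-2
a = 5: 5+-1=4, 5+0=5
a = 8: 8+-1=7, 8+0=8
a = 10: 10+-1=9, 10+0=10
Collecting distinct sums: A + B = {-6, -5, -3, -2, 4, 5, 7, 8, 9, 10}
|A + B| = 10

A + B = {-6, -5, -3, -2, 4, 5, 7, 8, 9, 10}


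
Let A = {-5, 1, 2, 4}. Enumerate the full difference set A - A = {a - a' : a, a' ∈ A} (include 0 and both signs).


A - A = {a - a' : a, a' ∈ A}.
Compute a - a' for each ordered pair (a, a'):
a = -5: -5--5=0, -5-1=-6, -5-2=-7, -5-4=-9
a = 1: 1--5=6, 1-1=0, 1-2=-1, 1-4=-3
a = 2: 2--5=7, 2-1=1, 2-2=0, 2-4=-2
a = 4: 4--5=9, 4-1=3, 4-2=2, 4-4=0
Collecting distinct values (and noting 0 appears from a-a):
A - A = {-9, -7, -6, -3, -2, -1, 0, 1, 2, 3, 6, 7, 9}
|A - A| = 13

A - A = {-9, -7, -6, -3, -2, -1, 0, 1, 2, 3, 6, 7, 9}


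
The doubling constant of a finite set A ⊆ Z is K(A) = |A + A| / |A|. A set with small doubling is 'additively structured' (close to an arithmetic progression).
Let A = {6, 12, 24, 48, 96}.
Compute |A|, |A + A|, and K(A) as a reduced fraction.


|A| = 5.
Compute A + A by enumerating all 25 pairs.
A + A = {12, 18, 24, 30, 36, 48, 54, 60, 72, 96, 102, 108, 120, 144, 192}, so |A + A| = 15.
K = |A + A| / |A| = 15/5 = 3/1 ≈ 3.0000.
Reference: AP of size 5 gives K = 9/5 ≈ 1.8000; a fully generic set of size 5 gives K ≈ 3.0000.

|A| = 5, |A + A| = 15, K = 15/5 = 3/1.


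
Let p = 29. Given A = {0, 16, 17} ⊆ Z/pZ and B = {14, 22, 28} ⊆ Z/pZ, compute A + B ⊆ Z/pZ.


Work in Z/29Z: reduce every sum a + b modulo 29.
Enumerate all 9 pairs:
a = 0: 0+14=14, 0+22=22, 0+28=28
a = 16: 16+14=1, 16+22=9, 16+28=15
a = 17: 17+14=2, 17+22=10, 17+28=16
Distinct residues collected: {1, 2, 9, 10, 14, 15, 16, 22, 28}
|A + B| = 9 (out of 29 total residues).

A + B = {1, 2, 9, 10, 14, 15, 16, 22, 28}


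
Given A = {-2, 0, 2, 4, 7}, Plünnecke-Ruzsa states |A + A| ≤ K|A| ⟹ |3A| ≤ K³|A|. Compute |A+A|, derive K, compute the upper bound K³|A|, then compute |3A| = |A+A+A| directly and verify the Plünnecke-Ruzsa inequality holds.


|A| = 5.
Step 1: Compute A + A by enumerating all 25 pairs.
A + A = {-4, -2, 0, 2, 4, 5, 6, 7, 8, 9, 11, 14}, so |A + A| = 12.
Step 2: Doubling constant K = |A + A|/|A| = 12/5 = 12/5 ≈ 2.4000.
Step 3: Plünnecke-Ruzsa gives |3A| ≤ K³·|A| = (2.4000)³ · 5 ≈ 69.1200.
Step 4: Compute 3A = A + A + A directly by enumerating all triples (a,b,c) ∈ A³; |3A| = 21.
Step 5: Check 21 ≤ 69.1200? Yes ✓.

K = 12/5, Plünnecke-Ruzsa bound K³|A| ≈ 69.1200, |3A| = 21, inequality holds.


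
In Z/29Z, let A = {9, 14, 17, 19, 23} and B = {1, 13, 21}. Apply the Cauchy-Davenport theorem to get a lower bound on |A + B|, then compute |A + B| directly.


Cauchy-Davenport: |A + B| ≥ min(p, |A| + |B| - 1) for A, B nonempty in Z/pZ.
|A| = 5, |B| = 3, p = 29.
CD lower bound = min(29, 5 + 3 - 1) = min(29, 7) = 7.
Compute A + B mod 29 directly:
a = 9: 9+1=10, 9+13=22, 9+21=1
a = 14: 14+1=15, 14+13=27, 14+21=6
a = 17: 17+1=18, 17+13=1, 17+21=9
a = 19: 19+1=20, 19+13=3, 19+21=11
a = 23: 23+1=24, 23+13=7, 23+21=15
A + B = {1, 3, 6, 7, 9, 10, 11, 15, 18, 20, 22, 24, 27}, so |A + B| = 13.
Verify: 13 ≥ 7? Yes ✓.

CD lower bound = 7, actual |A + B| = 13.


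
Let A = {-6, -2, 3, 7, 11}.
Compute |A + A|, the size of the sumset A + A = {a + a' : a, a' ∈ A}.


A + A = {a + a' : a, a' ∈ A}; |A| = 5.
General bounds: 2|A| - 1 ≤ |A + A| ≤ |A|(|A|+1)/2, i.e. 9 ≤ |A + A| ≤ 15.
Lower bound 2|A|-1 is attained iff A is an arithmetic progression.
Enumerate sums a + a' for a ≤ a' (symmetric, so this suffices):
a = -6: -6+-6=-12, -6+-2=-8, -6+3=-3, -6+7=1, -6+11=5
a = -2: -2+-2=-4, -2+3=1, -2+7=5, -2+11=9
a = 3: 3+3=6, 3+7=10, 3+11=14
a = 7: 7+7=14, 7+11=18
a = 11: 11+11=22
Distinct sums: {-12, -8, -4, -3, 1, 5, 6, 9, 10, 14, 18, 22}
|A + A| = 12

|A + A| = 12


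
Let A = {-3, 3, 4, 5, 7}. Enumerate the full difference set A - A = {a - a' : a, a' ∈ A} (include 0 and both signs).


A - A = {a - a' : a, a' ∈ A}.
Compute a - a' for each ordered pair (a, a'):
a = -3: -3--3=0, -3-3=-6, -3-4=-7, -3-5=-8, -3-7=-10
a = 3: 3--3=6, 3-3=0, 3-4=-1, 3-5=-2, 3-7=-4
a = 4: 4--3=7, 4-3=1, 4-4=0, 4-5=-1, 4-7=-3
a = 5: 5--3=8, 5-3=2, 5-4=1, 5-5=0, 5-7=-2
a = 7: 7--3=10, 7-3=4, 7-4=3, 7-5=2, 7-7=0
Collecting distinct values (and noting 0 appears from a-a):
A - A = {-10, -8, -7, -6, -4, -3, -2, -1, 0, 1, 2, 3, 4, 6, 7, 8, 10}
|A - A| = 17

A - A = {-10, -8, -7, -6, -4, -3, -2, -1, 0, 1, 2, 3, 4, 6, 7, 8, 10}


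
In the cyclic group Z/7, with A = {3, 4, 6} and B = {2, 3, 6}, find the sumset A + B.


Work in Z/7Z: reduce every sum a + b modulo 7.
Enumerate all 9 pairs:
a = 3: 3+2=5, 3+3=6, 3+6=2
a = 4: 4+2=6, 4+3=0, 4+6=3
a = 6: 6+2=1, 6+3=2, 6+6=5
Distinct residues collected: {0, 1, 2, 3, 5, 6}
|A + B| = 6 (out of 7 total residues).

A + B = {0, 1, 2, 3, 5, 6}


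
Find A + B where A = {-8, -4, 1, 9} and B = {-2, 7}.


A + B = {a + b : a ∈ A, b ∈ B}.
Enumerate all |A|·|B| = 4·2 = 8 pairs (a, b) and collect distinct sums.
a = -8: -8+-2=-10, -8+7=-1
a = -4: -4+-2=-6, -4+7=3
a = 1: 1+-2=-1, 1+7=8
a = 9: 9+-2=7, 9+7=16
Collecting distinct sums: A + B = {-10, -6, -1, 3, 7, 8, 16}
|A + B| = 7

A + B = {-10, -6, -1, 3, 7, 8, 16}


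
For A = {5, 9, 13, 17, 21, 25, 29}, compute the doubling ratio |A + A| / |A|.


|A| = 7.
Compute A + A by enumerating all 49 pairs.
A + A = {10, 14, 18, 22, 26, 30, 34, 38, 42, 46, 50, 54, 58}, so |A + A| = 13.
K = |A + A| / |A| = 13/7 (already in lowest terms) ≈ 1.8571.
Reference: AP of size 7 gives K = 13/7 ≈ 1.8571; a fully generic set of size 7 gives K ≈ 4.0000.

|A| = 7, |A + A| = 13, K = 13/7.


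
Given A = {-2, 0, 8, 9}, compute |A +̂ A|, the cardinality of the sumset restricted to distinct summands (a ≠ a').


Restricted sumset: A +̂ A = {a + a' : a ∈ A, a' ∈ A, a ≠ a'}.
Equivalently, take A + A and drop any sum 2a that is achievable ONLY as a + a for a ∈ A (i.e. sums representable only with equal summands).
Enumerate pairs (a, a') with a < a' (symmetric, so each unordered pair gives one sum; this covers all a ≠ a'):
  -2 + 0 = -2
  -2 + 8 = 6
  -2 + 9 = 7
  0 + 8 = 8
  0 + 9 = 9
  8 + 9 = 17
Collected distinct sums: {-2, 6, 7, 8, 9, 17}
|A +̂ A| = 6
(Reference bound: |A +̂ A| ≥ 2|A| - 3 for |A| ≥ 2, with |A| = 4 giving ≥ 5.)

|A +̂ A| = 6


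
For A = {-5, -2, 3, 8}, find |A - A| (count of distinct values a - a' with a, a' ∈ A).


A - A = {a - a' : a, a' ∈ A}; |A| = 4.
Bounds: 2|A|-1 ≤ |A - A| ≤ |A|² - |A| + 1, i.e. 7 ≤ |A - A| ≤ 13.
Note: 0 ∈ A - A always (from a - a). The set is symmetric: if d ∈ A - A then -d ∈ A - A.
Enumerate nonzero differences d = a - a' with a > a' (then include -d):
Positive differences: {3, 5, 8, 10, 13}
Full difference set: {0} ∪ (positive diffs) ∪ (negative diffs).
|A - A| = 1 + 2·5 = 11 (matches direct enumeration: 11).

|A - A| = 11


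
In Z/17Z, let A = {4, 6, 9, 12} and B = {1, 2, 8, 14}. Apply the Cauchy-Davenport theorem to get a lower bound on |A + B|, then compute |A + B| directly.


Cauchy-Davenport: |A + B| ≥ min(p, |A| + |B| - 1) for A, B nonempty in Z/pZ.
|A| = 4, |B| = 4, p = 17.
CD lower bound = min(17, 4 + 4 - 1) = min(17, 7) = 7.
Compute A + B mod 17 directly:
a = 4: 4+1=5, 4+2=6, 4+8=12, 4+14=1
a = 6: 6+1=7, 6+2=8, 6+8=14, 6+14=3
a = 9: 9+1=10, 9+2=11, 9+8=0, 9+14=6
a = 12: 12+1=13, 12+2=14, 12+8=3, 12+14=9
A + B = {0, 1, 3, 5, 6, 7, 8, 9, 10, 11, 12, 13, 14}, so |A + B| = 13.
Verify: 13 ≥ 7? Yes ✓.

CD lower bound = 7, actual |A + B| = 13.


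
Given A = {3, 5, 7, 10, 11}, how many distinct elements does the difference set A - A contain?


A - A = {a - a' : a, a' ∈ A}; |A| = 5.
Bounds: 2|A|-1 ≤ |A - A| ≤ |A|² - |A| + 1, i.e. 9 ≤ |A - A| ≤ 21.
Note: 0 ∈ A - A always (from a - a). The set is symmetric: if d ∈ A - A then -d ∈ A - A.
Enumerate nonzero differences d = a - a' with a > a' (then include -d):
Positive differences: {1, 2, 3, 4, 5, 6, 7, 8}
Full difference set: {0} ∪ (positive diffs) ∪ (negative diffs).
|A - A| = 1 + 2·8 = 17 (matches direct enumeration: 17).

|A - A| = 17


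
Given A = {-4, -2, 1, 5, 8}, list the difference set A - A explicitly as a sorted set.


A - A = {a - a' : a, a' ∈ A}.
Compute a - a' for each ordered pair (a, a'):
a = -4: -4--4=0, -4--2=-2, -4-1=-5, -4-5=-9, -4-8=-12
a = -2: -2--4=2, -2--2=0, -2-1=-3, -2-5=-7, -2-8=-10
a = 1: 1--4=5, 1--2=3, 1-1=0, 1-5=-4, 1-8=-7
a = 5: 5--4=9, 5--2=7, 5-1=4, 5-5=0, 5-8=-3
a = 8: 8--4=12, 8--2=10, 8-1=7, 8-5=3, 8-8=0
Collecting distinct values (and noting 0 appears from a-a):
A - A = {-12, -10, -9, -7, -5, -4, -3, -2, 0, 2, 3, 4, 5, 7, 9, 10, 12}
|A - A| = 17

A - A = {-12, -10, -9, -7, -5, -4, -3, -2, 0, 2, 3, 4, 5, 7, 9, 10, 12}


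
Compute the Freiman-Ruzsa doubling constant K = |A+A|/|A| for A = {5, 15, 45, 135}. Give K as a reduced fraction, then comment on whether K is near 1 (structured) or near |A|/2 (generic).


|A| = 4.
Compute A + A by enumerating all 16 pairs.
A + A = {10, 20, 30, 50, 60, 90, 140, 150, 180, 270}, so |A + A| = 10.
K = |A + A| / |A| = 10/4 = 5/2 ≈ 2.5000.
Reference: AP of size 4 gives K = 7/4 ≈ 1.7500; a fully generic set of size 4 gives K ≈ 2.5000.

|A| = 4, |A + A| = 10, K = 10/4 = 5/2.


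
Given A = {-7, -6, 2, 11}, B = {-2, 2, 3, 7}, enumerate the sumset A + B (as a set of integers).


A + B = {a + b : a ∈ A, b ∈ B}.
Enumerate all |A|·|B| = 4·4 = 16 pairs (a, b) and collect distinct sums.
a = -7: -7+-2=-9, -7+2=-5, -7+3=-4, -7+7=0
a = -6: -6+-2=-8, -6+2=-4, -6+3=-3, -6+7=1
a = 2: 2+-2=0, 2+2=4, 2+3=5, 2+7=9
a = 11: 11+-2=9, 11+2=13, 11+3=14, 11+7=18
Collecting distinct sums: A + B = {-9, -8, -5, -4, -3, 0, 1, 4, 5, 9, 13, 14, 18}
|A + B| = 13

A + B = {-9, -8, -5, -4, -3, 0, 1, 4, 5, 9, 13, 14, 18}


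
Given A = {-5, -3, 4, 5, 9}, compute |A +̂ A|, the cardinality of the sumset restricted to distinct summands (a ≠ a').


Restricted sumset: A +̂ A = {a + a' : a ∈ A, a' ∈ A, a ≠ a'}.
Equivalently, take A + A and drop any sum 2a that is achievable ONLY as a + a for a ∈ A (i.e. sums representable only with equal summands).
Enumerate pairs (a, a') with a < a' (symmetric, so each unordered pair gives one sum; this covers all a ≠ a'):
  -5 + -3 = -8
  -5 + 4 = -1
  -5 + 5 = 0
  -5 + 9 = 4
  -3 + 4 = 1
  -3 + 5 = 2
  -3 + 9 = 6
  4 + 5 = 9
  4 + 9 = 13
  5 + 9 = 14
Collected distinct sums: {-8, -1, 0, 1, 2, 4, 6, 9, 13, 14}
|A +̂ A| = 10
(Reference bound: |A +̂ A| ≥ 2|A| - 3 for |A| ≥ 2, with |A| = 5 giving ≥ 7.)

|A +̂ A| = 10


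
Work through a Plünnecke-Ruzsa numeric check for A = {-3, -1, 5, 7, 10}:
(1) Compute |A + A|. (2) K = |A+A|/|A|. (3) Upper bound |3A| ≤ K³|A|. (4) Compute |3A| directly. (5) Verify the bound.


|A| = 5.
Step 1: Compute A + A by enumerating all 25 pairs.
A + A = {-6, -4, -2, 2, 4, 6, 7, 9, 10, 12, 14, 15, 17, 20}, so |A + A| = 14.
Step 2: Doubling constant K = |A + A|/|A| = 14/5 = 14/5 ≈ 2.8000.
Step 3: Plünnecke-Ruzsa gives |3A| ≤ K³·|A| = (2.8000)³ · 5 ≈ 109.7600.
Step 4: Compute 3A = A + A + A directly by enumerating all triples (a,b,c) ∈ A³; |3A| = 28.
Step 5: Check 28 ≤ 109.7600? Yes ✓.

K = 14/5, Plünnecke-Ruzsa bound K³|A| ≈ 109.7600, |3A| = 28, inequality holds.


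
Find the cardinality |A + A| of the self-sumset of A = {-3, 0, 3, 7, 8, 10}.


A + A = {a + a' : a, a' ∈ A}; |A| = 6.
General bounds: 2|A| - 1 ≤ |A + A| ≤ |A|(|A|+1)/2, i.e. 11 ≤ |A + A| ≤ 21.
Lower bound 2|A|-1 is attained iff A is an arithmetic progression.
Enumerate sums a + a' for a ≤ a' (symmetric, so this suffices):
a = -3: -3+-3=-6, -3+0=-3, -3+3=0, -3+7=4, -3+8=5, -3+10=7
a = 0: 0+0=0, 0+3=3, 0+7=7, 0+8=8, 0+10=10
a = 3: 3+3=6, 3+7=10, 3+8=11, 3+10=13
a = 7: 7+7=14, 7+8=15, 7+10=17
a = 8: 8+8=16, 8+10=18
a = 10: 10+10=20
Distinct sums: {-6, -3, 0, 3, 4, 5, 6, 7, 8, 10, 11, 13, 14, 15, 16, 17, 18, 20}
|A + A| = 18

|A + A| = 18


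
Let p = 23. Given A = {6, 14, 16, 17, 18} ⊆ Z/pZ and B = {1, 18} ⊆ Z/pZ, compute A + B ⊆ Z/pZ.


Work in Z/23Z: reduce every sum a + b modulo 23.
Enumerate all 10 pairs:
a = 6: 6+1=7, 6+18=1
a = 14: 14+1=15, 14+18=9
a = 16: 16+1=17, 16+18=11
a = 17: 17+1=18, 17+18=12
a = 18: 18+1=19, 18+18=13
Distinct residues collected: {1, 7, 9, 11, 12, 13, 15, 17, 18, 19}
|A + B| = 10 (out of 23 total residues).

A + B = {1, 7, 9, 11, 12, 13, 15, 17, 18, 19}


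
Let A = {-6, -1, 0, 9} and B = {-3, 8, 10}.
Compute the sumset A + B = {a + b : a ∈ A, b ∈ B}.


A + B = {a + b : a ∈ A, b ∈ B}.
Enumerate all |A|·|B| = 4·3 = 12 pairs (a, b) and collect distinct sums.
a = -6: -6+-3=-9, -6+8=2, -6+10=4
a = -1: -1+-3=-4, -1+8=7, -1+10=9
a = 0: 0+-3=-3, 0+8=8, 0+10=10
a = 9: 9+-3=6, 9+8=17, 9+10=19
Collecting distinct sums: A + B = {-9, -4, -3, 2, 4, 6, 7, 8, 9, 10, 17, 19}
|A + B| = 12

A + B = {-9, -4, -3, 2, 4, 6, 7, 8, 9, 10, 17, 19}


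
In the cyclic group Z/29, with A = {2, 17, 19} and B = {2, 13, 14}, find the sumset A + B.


Work in Z/29Z: reduce every sum a + b modulo 29.
Enumerate all 9 pairs:
a = 2: 2+2=4, 2+13=15, 2+14=16
a = 17: 17+2=19, 17+13=1, 17+14=2
a = 19: 19+2=21, 19+13=3, 19+14=4
Distinct residues collected: {1, 2, 3, 4, 15, 16, 19, 21}
|A + B| = 8 (out of 29 total residues).

A + B = {1, 2, 3, 4, 15, 16, 19, 21}


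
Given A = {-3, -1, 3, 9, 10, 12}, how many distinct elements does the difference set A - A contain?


A - A = {a - a' : a, a' ∈ A}; |A| = 6.
Bounds: 2|A|-1 ≤ |A - A| ≤ |A|² - |A| + 1, i.e. 11 ≤ |A - A| ≤ 31.
Note: 0 ∈ A - A always (from a - a). The set is symmetric: if d ∈ A - A then -d ∈ A - A.
Enumerate nonzero differences d = a - a' with a > a' (then include -d):
Positive differences: {1, 2, 3, 4, 6, 7, 9, 10, 11, 12, 13, 15}
Full difference set: {0} ∪ (positive diffs) ∪ (negative diffs).
|A - A| = 1 + 2·12 = 25 (matches direct enumeration: 25).

|A - A| = 25


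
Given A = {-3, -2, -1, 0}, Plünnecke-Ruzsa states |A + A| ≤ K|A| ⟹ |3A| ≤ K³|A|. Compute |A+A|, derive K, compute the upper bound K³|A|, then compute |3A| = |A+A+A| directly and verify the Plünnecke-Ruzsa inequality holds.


|A| = 4.
Step 1: Compute A + A by enumerating all 16 pairs.
A + A = {-6, -5, -4, -3, -2, -1, 0}, so |A + A| = 7.
Step 2: Doubling constant K = |A + A|/|A| = 7/4 = 7/4 ≈ 1.7500.
Step 3: Plünnecke-Ruzsa gives |3A| ≤ K³·|A| = (1.7500)³ · 4 ≈ 21.4375.
Step 4: Compute 3A = A + A + A directly by enumerating all triples (a,b,c) ∈ A³; |3A| = 10.
Step 5: Check 10 ≤ 21.4375? Yes ✓.

K = 7/4, Plünnecke-Ruzsa bound K³|A| ≈ 21.4375, |3A| = 10, inequality holds.


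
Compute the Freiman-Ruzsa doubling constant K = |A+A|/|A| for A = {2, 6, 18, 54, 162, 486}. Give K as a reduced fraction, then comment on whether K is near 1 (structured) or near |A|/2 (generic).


|A| = 6.
Compute A + A by enumerating all 36 pairs.
A + A = {4, 8, 12, 20, 24, 36, 56, 60, 72, 108, 164, 168, 180, 216, 324, 488, 492, 504, 540, 648, 972}, so |A + A| = 21.
K = |A + A| / |A| = 21/6 = 7/2 ≈ 3.5000.
Reference: AP of size 6 gives K = 11/6 ≈ 1.8333; a fully generic set of size 6 gives K ≈ 3.5000.

|A| = 6, |A + A| = 21, K = 21/6 = 7/2.


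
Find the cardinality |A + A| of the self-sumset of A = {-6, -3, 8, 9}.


A + A = {a + a' : a, a' ∈ A}; |A| = 4.
General bounds: 2|A| - 1 ≤ |A + A| ≤ |A|(|A|+1)/2, i.e. 7 ≤ |A + A| ≤ 10.
Lower bound 2|A|-1 is attained iff A is an arithmetic progression.
Enumerate sums a + a' for a ≤ a' (symmetric, so this suffices):
a = -6: -6+-6=-12, -6+-3=-9, -6+8=2, -6+9=3
a = -3: -3+-3=-6, -3+8=5, -3+9=6
a = 8: 8+8=16, 8+9=17
a = 9: 9+9=18
Distinct sums: {-12, -9, -6, 2, 3, 5, 6, 16, 17, 18}
|A + A| = 10

|A + A| = 10


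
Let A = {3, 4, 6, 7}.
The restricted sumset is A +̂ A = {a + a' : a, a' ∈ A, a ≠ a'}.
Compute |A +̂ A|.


Restricted sumset: A +̂ A = {a + a' : a ∈ A, a' ∈ A, a ≠ a'}.
Equivalently, take A + A and drop any sum 2a that is achievable ONLY as a + a for a ∈ A (i.e. sums representable only with equal summands).
Enumerate pairs (a, a') with a < a' (symmetric, so each unordered pair gives one sum; this covers all a ≠ a'):
  3 + 4 = 7
  3 + 6 = 9
  3 + 7 = 10
  4 + 6 = 10
  4 + 7 = 11
  6 + 7 = 13
Collected distinct sums: {7, 9, 10, 11, 13}
|A +̂ A| = 5
(Reference bound: |A +̂ A| ≥ 2|A| - 3 for |A| ≥ 2, with |A| = 4 giving ≥ 5.)

|A +̂ A| = 5


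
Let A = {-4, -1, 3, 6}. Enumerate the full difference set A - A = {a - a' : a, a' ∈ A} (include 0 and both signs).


A - A = {a - a' : a, a' ∈ A}.
Compute a - a' for each ordered pair (a, a'):
a = -4: -4--4=0, -4--1=-3, -4-3=-7, -4-6=-10
a = -1: -1--4=3, -1--1=0, -1-3=-4, -1-6=-7
a = 3: 3--4=7, 3--1=4, 3-3=0, 3-6=-3
a = 6: 6--4=10, 6--1=7, 6-3=3, 6-6=0
Collecting distinct values (and noting 0 appears from a-a):
A - A = {-10, -7, -4, -3, 0, 3, 4, 7, 10}
|A - A| = 9

A - A = {-10, -7, -4, -3, 0, 3, 4, 7, 10}


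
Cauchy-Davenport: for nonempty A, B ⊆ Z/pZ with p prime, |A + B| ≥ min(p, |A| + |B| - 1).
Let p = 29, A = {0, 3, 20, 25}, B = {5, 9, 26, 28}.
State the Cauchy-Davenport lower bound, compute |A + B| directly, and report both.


Cauchy-Davenport: |A + B| ≥ min(p, |A| + |B| - 1) for A, B nonempty in Z/pZ.
|A| = 4, |B| = 4, p = 29.
CD lower bound = min(29, 4 + 4 - 1) = min(29, 7) = 7.
Compute A + B mod 29 directly:
a = 0: 0+5=5, 0+9=9, 0+26=26, 0+28=28
a = 3: 3+5=8, 3+9=12, 3+26=0, 3+28=2
a = 20: 20+5=25, 20+9=0, 20+26=17, 20+28=19
a = 25: 25+5=1, 25+9=5, 25+26=22, 25+28=24
A + B = {0, 1, 2, 5, 8, 9, 12, 17, 19, 22, 24, 25, 26, 28}, so |A + B| = 14.
Verify: 14 ≥ 7? Yes ✓.

CD lower bound = 7, actual |A + B| = 14.


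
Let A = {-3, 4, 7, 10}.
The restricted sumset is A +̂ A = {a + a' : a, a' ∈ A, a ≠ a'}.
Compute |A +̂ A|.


Restricted sumset: A +̂ A = {a + a' : a ∈ A, a' ∈ A, a ≠ a'}.
Equivalently, take A + A and drop any sum 2a that is achievable ONLY as a + a for a ∈ A (i.e. sums representable only with equal summands).
Enumerate pairs (a, a') with a < a' (symmetric, so each unordered pair gives one sum; this covers all a ≠ a'):
  -3 + 4 = 1
  -3 + 7 = 4
  -3 + 10 = 7
  4 + 7 = 11
  4 + 10 = 14
  7 + 10 = 17
Collected distinct sums: {1, 4, 7, 11, 14, 17}
|A +̂ A| = 6
(Reference bound: |A +̂ A| ≥ 2|A| - 3 for |A| ≥ 2, with |A| = 4 giving ≥ 5.)

|A +̂ A| = 6


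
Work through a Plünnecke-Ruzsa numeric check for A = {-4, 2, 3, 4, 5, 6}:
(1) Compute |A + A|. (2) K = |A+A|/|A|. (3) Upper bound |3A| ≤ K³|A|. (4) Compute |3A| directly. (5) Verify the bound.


|A| = 6.
Step 1: Compute A + A by enumerating all 36 pairs.
A + A = {-8, -2, -1, 0, 1, 2, 4, 5, 6, 7, 8, 9, 10, 11, 12}, so |A + A| = 15.
Step 2: Doubling constant K = |A + A|/|A| = 15/6 = 15/6 ≈ 2.5000.
Step 3: Plünnecke-Ruzsa gives |3A| ≤ K³·|A| = (2.5000)³ · 6 ≈ 93.7500.
Step 4: Compute 3A = A + A + A directly by enumerating all triples (a,b,c) ∈ A³; |3A| = 25.
Step 5: Check 25 ≤ 93.7500? Yes ✓.

K = 15/6, Plünnecke-Ruzsa bound K³|A| ≈ 93.7500, |3A| = 25, inequality holds.


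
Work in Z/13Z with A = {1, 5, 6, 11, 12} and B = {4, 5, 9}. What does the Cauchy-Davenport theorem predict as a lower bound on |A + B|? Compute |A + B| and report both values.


Cauchy-Davenport: |A + B| ≥ min(p, |A| + |B| - 1) for A, B nonempty in Z/pZ.
|A| = 5, |B| = 3, p = 13.
CD lower bound = min(13, 5 + 3 - 1) = min(13, 7) = 7.
Compute A + B mod 13 directly:
a = 1: 1+4=5, 1+5=6, 1+9=10
a = 5: 5+4=9, 5+5=10, 5+9=1
a = 6: 6+4=10, 6+5=11, 6+9=2
a = 11: 11+4=2, 11+5=3, 11+9=7
a = 12: 12+4=3, 12+5=4, 12+9=8
A + B = {1, 2, 3, 4, 5, 6, 7, 8, 9, 10, 11}, so |A + B| = 11.
Verify: 11 ≥ 7? Yes ✓.

CD lower bound = 7, actual |A + B| = 11.


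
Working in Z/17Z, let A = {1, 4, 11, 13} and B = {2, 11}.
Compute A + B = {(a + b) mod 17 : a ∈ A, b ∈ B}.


Work in Z/17Z: reduce every sum a + b modulo 17.
Enumerate all 8 pairs:
a = 1: 1+2=3, 1+11=12
a = 4: 4+2=6, 4+11=15
a = 11: 11+2=13, 11+11=5
a = 13: 13+2=15, 13+11=7
Distinct residues collected: {3, 5, 6, 7, 12, 13, 15}
|A + B| = 7 (out of 17 total residues).

A + B = {3, 5, 6, 7, 12, 13, 15}


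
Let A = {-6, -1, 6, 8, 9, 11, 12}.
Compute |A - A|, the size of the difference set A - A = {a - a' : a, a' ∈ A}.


A - A = {a - a' : a, a' ∈ A}; |A| = 7.
Bounds: 2|A|-1 ≤ |A - A| ≤ |A|² - |A| + 1, i.e. 13 ≤ |A - A| ≤ 43.
Note: 0 ∈ A - A always (from a - a). The set is symmetric: if d ∈ A - A then -d ∈ A - A.
Enumerate nonzero differences d = a - a' with a > a' (then include -d):
Positive differences: {1, 2, 3, 4, 5, 6, 7, 9, 10, 12, 13, 14, 15, 17, 18}
Full difference set: {0} ∪ (positive diffs) ∪ (negative diffs).
|A - A| = 1 + 2·15 = 31 (matches direct enumeration: 31).

|A - A| = 31


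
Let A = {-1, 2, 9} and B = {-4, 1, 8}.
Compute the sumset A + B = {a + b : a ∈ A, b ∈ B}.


A + B = {a + b : a ∈ A, b ∈ B}.
Enumerate all |A|·|B| = 3·3 = 9 pairs (a, b) and collect distinct sums.
a = -1: -1+-4=-5, -1+1=0, -1+8=7
a = 2: 2+-4=-2, 2+1=3, 2+8=10
a = 9: 9+-4=5, 9+1=10, 9+8=17
Collecting distinct sums: A + B = {-5, -2, 0, 3, 5, 7, 10, 17}
|A + B| = 8

A + B = {-5, -2, 0, 3, 5, 7, 10, 17}


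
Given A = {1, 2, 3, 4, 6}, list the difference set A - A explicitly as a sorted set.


A - A = {a - a' : a, a' ∈ A}.
Compute a - a' for each ordered pair (a, a'):
a = 1: 1-1=0, 1-2=-1, 1-3=-2, 1-4=-3, 1-6=-5
a = 2: 2-1=1, 2-2=0, 2-3=-1, 2-4=-2, 2-6=-4
a = 3: 3-1=2, 3-2=1, 3-3=0, 3-4=-1, 3-6=-3
a = 4: 4-1=3, 4-2=2, 4-3=1, 4-4=0, 4-6=-2
a = 6: 6-1=5, 6-2=4, 6-3=3, 6-4=2, 6-6=0
Collecting distinct values (and noting 0 appears from a-a):
A - A = {-5, -4, -3, -2, -1, 0, 1, 2, 3, 4, 5}
|A - A| = 11

A - A = {-5, -4, -3, -2, -1, 0, 1, 2, 3, 4, 5}


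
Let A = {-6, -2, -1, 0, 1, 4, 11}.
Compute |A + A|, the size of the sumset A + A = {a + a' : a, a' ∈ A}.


A + A = {a + a' : a, a' ∈ A}; |A| = 7.
General bounds: 2|A| - 1 ≤ |A + A| ≤ |A|(|A|+1)/2, i.e. 13 ≤ |A + A| ≤ 28.
Lower bound 2|A|-1 is attained iff A is an arithmetic progression.
Enumerate sums a + a' for a ≤ a' (symmetric, so this suffices):
a = -6: -6+-6=-12, -6+-2=-8, -6+-1=-7, -6+0=-6, -6+1=-5, -6+4=-2, -6+11=5
a = -2: -2+-2=-4, -2+-1=-3, -2+0=-2, -2+1=-1, -2+4=2, -2+11=9
a = -1: -1+-1=-2, -1+0=-1, -1+1=0, -1+4=3, -1+11=10
a = 0: 0+0=0, 0+1=1, 0+4=4, 0+11=11
a = 1: 1+1=2, 1+4=5, 1+11=12
a = 4: 4+4=8, 4+11=15
a = 11: 11+11=22
Distinct sums: {-12, -8, -7, -6, -5, -4, -3, -2, -1, 0, 1, 2, 3, 4, 5, 8, 9, 10, 11, 12, 15, 22}
|A + A| = 22

|A + A| = 22


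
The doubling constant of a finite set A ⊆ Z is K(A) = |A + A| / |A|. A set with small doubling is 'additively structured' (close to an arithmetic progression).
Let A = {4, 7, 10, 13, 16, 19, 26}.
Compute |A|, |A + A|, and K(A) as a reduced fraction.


|A| = 7.
Compute A + A by enumerating all 49 pairs.
A + A = {8, 11, 14, 17, 20, 23, 26, 29, 30, 32, 33, 35, 36, 38, 39, 42, 45, 52}, so |A + A| = 18.
K = |A + A| / |A| = 18/7 (already in lowest terms) ≈ 2.5714.
Reference: AP of size 7 gives K = 13/7 ≈ 1.8571; a fully generic set of size 7 gives K ≈ 4.0000.

|A| = 7, |A + A| = 18, K = 18/7.


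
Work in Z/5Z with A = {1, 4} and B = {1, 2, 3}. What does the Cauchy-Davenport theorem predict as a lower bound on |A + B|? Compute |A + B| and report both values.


Cauchy-Davenport: |A + B| ≥ min(p, |A| + |B| - 1) for A, B nonempty in Z/pZ.
|A| = 2, |B| = 3, p = 5.
CD lower bound = min(5, 2 + 3 - 1) = min(5, 4) = 4.
Compute A + B mod 5 directly:
a = 1: 1+1=2, 1+2=3, 1+3=4
a = 4: 4+1=0, 4+2=1, 4+3=2
A + B = {0, 1, 2, 3, 4}, so |A + B| = 5.
Verify: 5 ≥ 4? Yes ✓.

CD lower bound = 4, actual |A + B| = 5.


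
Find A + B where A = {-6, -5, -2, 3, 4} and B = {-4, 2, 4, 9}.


A + B = {a + b : a ∈ A, b ∈ B}.
Enumerate all |A|·|B| = 5·4 = 20 pairs (a, b) and collect distinct sums.
a = -6: -6+-4=-10, -6+2=-4, -6+4=-2, -6+9=3
a = -5: -5+-4=-9, -5+2=-3, -5+4=-1, -5+9=4
a = -2: -2+-4=-6, -2+2=0, -2+4=2, -2+9=7
a = 3: 3+-4=-1, 3+2=5, 3+4=7, 3+9=12
a = 4: 4+-4=0, 4+2=6, 4+4=8, 4+9=13
Collecting distinct sums: A + B = {-10, -9, -6, -4, -3, -2, -1, 0, 2, 3, 4, 5, 6, 7, 8, 12, 13}
|A + B| = 17

A + B = {-10, -9, -6, -4, -3, -2, -1, 0, 2, 3, 4, 5, 6, 7, 8, 12, 13}


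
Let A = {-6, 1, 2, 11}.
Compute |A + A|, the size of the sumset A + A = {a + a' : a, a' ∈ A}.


A + A = {a + a' : a, a' ∈ A}; |A| = 4.
General bounds: 2|A| - 1 ≤ |A + A| ≤ |A|(|A|+1)/2, i.e. 7 ≤ |A + A| ≤ 10.
Lower bound 2|A|-1 is attained iff A is an arithmetic progression.
Enumerate sums a + a' for a ≤ a' (symmetric, so this suffices):
a = -6: -6+-6=-12, -6+1=-5, -6+2=-4, -6+11=5
a = 1: 1+1=2, 1+2=3, 1+11=12
a = 2: 2+2=4, 2+11=13
a = 11: 11+11=22
Distinct sums: {-12, -5, -4, 2, 3, 4, 5, 12, 13, 22}
|A + A| = 10

|A + A| = 10
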